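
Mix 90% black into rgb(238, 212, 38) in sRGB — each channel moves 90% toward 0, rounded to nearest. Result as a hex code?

#181504

Lerp each channel 90% toward 0:
  R: 238 + 0.9×(0−238) = 238 − 214.2 = 23.8 → 24
  G: 212 + 0.9×(0−212) = 212 − 190.8 = 21.2 → 21
  B: 38 − 34.2 = 3.8 → 4
rgb(24, 21, 4) = #181504.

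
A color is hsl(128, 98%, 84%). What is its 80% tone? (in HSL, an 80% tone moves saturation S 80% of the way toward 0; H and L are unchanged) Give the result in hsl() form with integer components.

hsl(128, 20%, 84%)

S moves 80% from 98 toward 0: 98 − 78.4 = 19.6 → 20.
H and L are unchanged.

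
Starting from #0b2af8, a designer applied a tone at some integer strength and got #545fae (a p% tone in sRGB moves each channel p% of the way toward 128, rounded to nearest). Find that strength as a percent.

62%

#0b2af8 is rgb(11, 42, 248); #545fae is rgb(84, 95, 174).
On the B channel (widest range): 174 ≈ 248 + (p/100)(128 − 248), so p ≈ 100×(174 − 248)/(128 − 248) = -7400/-120 = 61.67.
p = 62 reproduces all three channels after rounding.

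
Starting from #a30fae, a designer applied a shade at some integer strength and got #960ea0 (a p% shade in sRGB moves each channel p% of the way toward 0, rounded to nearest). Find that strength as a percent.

#a30fae is rgb(163, 15, 174); #960ea0 is rgb(150, 14, 160).
On the B channel (widest range): 160 ≈ 174 + (p/100)(0 − 174), so p ≈ 100×(160 − 174)/(0 − 174) = -1400/-174 = 8.05.
p = 8 reproduces all three channels after rounding.

8%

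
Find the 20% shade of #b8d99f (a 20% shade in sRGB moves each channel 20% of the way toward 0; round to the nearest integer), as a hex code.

#93ae7f

#b8d99f is rgb(184, 217, 159).
A 20% shade moves each channel 20% toward 0:
  R: 184 + 0.2×(0−184) = 184 − 36.8 = 147.2 → 147
  G: 217 + 0.2×(0−217) = 217 − 43.4 = 173.6 → 174
  B: 159 − 31.8 = 127.2 → 127
rgb(147, 174, 127) = #93ae7f.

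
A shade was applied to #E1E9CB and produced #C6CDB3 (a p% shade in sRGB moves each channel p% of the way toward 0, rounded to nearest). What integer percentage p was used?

#E1E9CB is rgb(225, 233, 203); #C6CDB3 is rgb(198, 205, 179).
On the G channel (widest range): 205 ≈ 233 + (p/100)(0 − 233), so p ≈ 100×(205 − 233)/(0 − 233) = -2800/-233 = 12.02.
p = 12 reproduces all three channels after rounding.

12%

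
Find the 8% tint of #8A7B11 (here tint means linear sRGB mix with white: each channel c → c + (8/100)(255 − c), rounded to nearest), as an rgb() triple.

rgb(147, 134, 36)

#8A7B11 is rgb(138, 123, 17).
Per channel, c → c + 0.08(255 − c):
  R: 138 + 0.08×(255−138) = 138 + 9.36 = 147.36 → 147
  G: 123 + 0.08×(255−123) = 123 + 10.56 = 133.56 → 134
  B: 17 + 0.08×(255−17) = 17 + 19.04 = 36.04 → 36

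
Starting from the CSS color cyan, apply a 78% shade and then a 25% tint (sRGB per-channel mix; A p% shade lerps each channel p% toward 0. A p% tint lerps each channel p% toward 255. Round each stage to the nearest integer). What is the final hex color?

CSS cyan is rgb(0, 255, 255).
Lerp each channel 78% toward 0:
  R: 0 + 0.78×(0−0) = 0 + 0 = 0 → 0
  G: 255 − 198.9 = 56.1 → 56
  B: 255 + 0.78×(0−255) = 255 − 198.9 = 56.1 → 56
After the shade: rgb(0, 56, 56) = #003838.
A 25% tint moves each channel 25% toward 255:
  R: 0 + 0.25×(255−0) = 0 + 63.75 = 63.75 → 64
  G: 56 + 0.25×(255−56) = 56 + 49.75 = 105.75 → 106
  B: 56 + 0.25×(255−56) = 56 + 49.75 = 105.75 → 106
rgb(64, 106, 106) = #406A6A.

#406A6A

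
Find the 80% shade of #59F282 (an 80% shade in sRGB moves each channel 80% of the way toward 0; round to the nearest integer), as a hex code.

#59F282 is rgb(89, 242, 130).
An 80% shade moves each channel 80% toward 0:
  R: 89 + 0.8×(0−89) = 89 − 71.2 = 17.8 → 18
  G: 242 − 193.6 = 48.4 → 48
  B: 130 + 0.8×(0−130) = 130 − 104 = 26 → 26
rgb(18, 48, 26) = #12301A.

#12301A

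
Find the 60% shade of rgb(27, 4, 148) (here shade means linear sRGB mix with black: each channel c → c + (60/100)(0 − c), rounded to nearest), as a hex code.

#0B023B

Lerp each channel 60% toward 0:
  R: 27 + 0.6×(0−27) = 27 − 16.2 = 10.8 → 11
  G: 4 + 0.6×(0−4) = 4 − 2.4 = 1.6 → 2
  B: 148 − 88.8 = 59.2 → 59
rgb(11, 2, 59) = #0B023B.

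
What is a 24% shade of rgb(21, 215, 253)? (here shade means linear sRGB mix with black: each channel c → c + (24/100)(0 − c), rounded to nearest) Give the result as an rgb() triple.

rgb(16, 163, 192)

Lerp each channel 24% toward 0:
  R: 21 + 0.24×(0−21) = 21 − 5.04 = 15.96 → 16
  G: 215 + 0.24×(0−215) = 215 − 51.6 = 163.4 → 163
  B: 253 + 0.24×(0−253) = 253 − 60.72 = 192.28 → 192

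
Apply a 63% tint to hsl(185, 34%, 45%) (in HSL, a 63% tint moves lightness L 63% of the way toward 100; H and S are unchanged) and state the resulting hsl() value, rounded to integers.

L moves 63% from 45 toward 100: 45 + 34.65 = 79.65 → 80.
H and S are unchanged.

hsl(185, 34%, 80%)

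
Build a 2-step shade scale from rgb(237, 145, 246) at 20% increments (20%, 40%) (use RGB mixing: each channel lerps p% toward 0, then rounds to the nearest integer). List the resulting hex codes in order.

20%: (237 − 47.4 = 189.6→190, 145 − 29 = 116→116, 246 − 49.2 = 196.8→197) → #be74c5
40%: (237 − 94.8 = 142.2→142, 145 − 58 = 87→87, 246 − 98.4 = 147.6→148) → #8e5794

#be74c5, #8e5794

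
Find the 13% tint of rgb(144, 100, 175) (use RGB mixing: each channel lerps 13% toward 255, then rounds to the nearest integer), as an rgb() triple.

rgb(158, 120, 185)

Lerp each channel 13% toward 255:
  R: 144 + 14.43 = 158.43 → 158
  G: 100 + 0.13×(255−100) = 100 + 20.15 = 120.15 → 120
  B: 175 + 10.4 = 185.4 → 185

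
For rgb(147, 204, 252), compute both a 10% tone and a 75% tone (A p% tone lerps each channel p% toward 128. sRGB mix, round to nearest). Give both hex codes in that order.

10% tone:
  R: 147 + 0.1×(128−147) = 147 − 1.9 = 145.1 → 145
  G: 204 + 0.1×(128−204) = 204 − 7.6 = 196.4 → 196
  B: 252 + 0.1×(128−252) = 252 − 12.4 = 239.6 → 240
  → #91C4F0
75% tone:
  R: 147 − 14.25 = 132.75 → 133
  G: 204 − 57 = 147 → 147
  B: 252 + 0.75×(128−252) = 252 − 93 = 159 → 159
  → #85939F

#91C4F0, #85939F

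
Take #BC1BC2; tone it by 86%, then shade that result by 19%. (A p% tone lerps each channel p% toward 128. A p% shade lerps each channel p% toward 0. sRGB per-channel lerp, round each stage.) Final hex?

#BC1BC2 is rgb(188, 27, 194).
Lerp each channel 86% toward 128:
  R: 188 − 51.6 = 136.4 → 136
  G: 27 + 0.86×(128−27) = 27 + 86.86 = 113.86 → 114
  B: 194 − 56.76 = 137.24 → 137
After the tone: rgb(136, 114, 137) = #887289.
Lerp each channel 19% toward 0:
  R: 136 + 0.19×(0−136) = 136 − 25.84 = 110.16 → 110
  G: 114 + 0.19×(0−114) = 114 − 21.66 = 92.34 → 92
  B: 137 − 26.03 = 110.97 → 111
rgb(110, 92, 111) = #6E5C6F.

#6E5C6F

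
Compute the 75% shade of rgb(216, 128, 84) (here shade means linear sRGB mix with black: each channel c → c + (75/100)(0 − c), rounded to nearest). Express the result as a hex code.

#362015

A 75% shade moves each channel 75% toward 0:
  R: 216 + 0.75×(0−216) = 216 − 162 = 54 → 54
  G: 128 + 0.75×(0−128) = 128 − 96 = 32 → 32
  B: 84 + 0.75×(0−84) = 84 − 63 = 21 → 21
rgb(54, 32, 21) = #362015.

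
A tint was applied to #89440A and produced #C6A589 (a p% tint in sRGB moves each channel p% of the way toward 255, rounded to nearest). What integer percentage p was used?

52%

#89440A is rgb(137, 68, 10); #C6A589 is rgb(198, 165, 137).
On the B channel (widest range): 137 ≈ 10 + (p/100)(255 − 10), so p ≈ 100×(137 − 10)/(255 − 10) = 12700/245 = 51.84.
p = 52 reproduces all three channels after rounding.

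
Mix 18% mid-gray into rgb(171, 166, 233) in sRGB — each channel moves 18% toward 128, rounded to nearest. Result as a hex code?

#a39fd6

An 18% tone moves each channel 18% toward 128:
  R: 171 − 7.74 = 163.26 → 163
  G: 166 + 0.18×(128−166) = 166 − 6.84 = 159.16 → 159
  B: 233 + 0.18×(128−233) = 233 − 18.9 = 214.1 → 214
rgb(163, 159, 214) = #a39fd6.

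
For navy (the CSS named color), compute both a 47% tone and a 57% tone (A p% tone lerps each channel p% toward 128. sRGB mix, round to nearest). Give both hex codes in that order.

CSS navy is rgb(0, 0, 128).
47% tone:
  R: 0 + 60.16 = 60.16 → 60
  G: 0 + 0.47×(128−0) = 0 + 60.16 = 60.16 → 60
  B: 128 + 0 = 128 → 128
  → #3c3c80
57% tone:
  R: 0 + 0.57×(128−0) = 0 + 72.96 = 72.96 → 73
  G: 0 + 0.57×(128−0) = 0 + 72.96 = 72.96 → 73
  B: 128 + 0.57×(128−128) = 128 + 0 = 128 → 128
  → #494980

#3c3c80, #494980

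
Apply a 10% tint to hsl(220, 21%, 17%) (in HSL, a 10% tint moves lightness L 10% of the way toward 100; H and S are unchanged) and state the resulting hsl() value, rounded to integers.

hsl(220, 21%, 25%)

L moves 10% from 17 toward 100: 17 + 8.3 = 25.3 → 25.
H and S are unchanged.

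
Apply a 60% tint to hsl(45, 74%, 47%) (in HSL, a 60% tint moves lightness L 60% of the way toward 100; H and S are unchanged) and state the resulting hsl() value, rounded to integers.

L moves 60% from 47 toward 100: 47 + 31.8 = 78.8 → 79.
H and S are unchanged.

hsl(45, 74%, 79%)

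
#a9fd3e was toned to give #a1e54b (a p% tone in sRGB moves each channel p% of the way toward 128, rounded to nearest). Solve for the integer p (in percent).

19%

#a9fd3e is rgb(169, 253, 62); #a1e54b is rgb(161, 229, 75).
On the G channel (widest range): 229 ≈ 253 + (p/100)(128 − 253), so p ≈ 100×(229 − 253)/(128 − 253) = -2400/-125 = 19.20.
p = 19 reproduces all three channels after rounding.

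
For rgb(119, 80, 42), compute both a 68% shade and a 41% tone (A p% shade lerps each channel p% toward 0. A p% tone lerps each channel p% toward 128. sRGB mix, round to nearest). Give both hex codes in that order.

68% shade:
  R: 119 − 80.92 = 38.08 → 38
  G: 80 − 54.4 = 25.6 → 26
  B: 42 − 28.56 = 13.44 → 13
  → #261a0d
41% tone:
  R: 119 + 3.69 = 122.69 → 123
  G: 80 + 0.41×(128−80) = 80 + 19.68 = 99.68 → 100
  B: 42 + 0.41×(128−42) = 42 + 35.26 = 77.26 → 77
  → #7b644d

#261a0d, #7b644d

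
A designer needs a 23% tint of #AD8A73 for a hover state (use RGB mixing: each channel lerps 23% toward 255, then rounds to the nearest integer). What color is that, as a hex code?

#AD8A73 is rgb(173, 138, 115).
A 23% tint moves each channel 23% toward 255:
  R: 173 + 0.23×(255−173) = 173 + 18.86 = 191.86 → 192
  G: 138 + 26.91 = 164.91 → 165
  B: 115 + 32.2 = 147.2 → 147
rgb(192, 165, 147) = #C0A593.

#C0A593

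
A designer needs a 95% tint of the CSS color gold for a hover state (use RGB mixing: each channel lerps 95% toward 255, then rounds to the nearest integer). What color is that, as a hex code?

CSS gold is rgb(255, 215, 0).
Per channel, c → c + 0.95(255 − c):
  R: 255 + 0 = 255 → 255
  G: 215 + 0.95×(255−215) = 215 + 38 = 253 → 253
  B: 0 + 0.95×(255−0) = 0 + 242.25 = 242.25 → 242
rgb(255, 253, 242) = #fffdf2.

#fffdf2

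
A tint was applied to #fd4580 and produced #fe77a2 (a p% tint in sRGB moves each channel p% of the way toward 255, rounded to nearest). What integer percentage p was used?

#fd4580 is rgb(253, 69, 128); #fe77a2 is rgb(254, 119, 162).
On the G channel (widest range): 119 ≈ 69 + (p/100)(255 − 69), so p ≈ 100×(119 − 69)/(255 − 69) = 5000/186 = 26.88.
p = 27 reproduces all three channels after rounding.

27%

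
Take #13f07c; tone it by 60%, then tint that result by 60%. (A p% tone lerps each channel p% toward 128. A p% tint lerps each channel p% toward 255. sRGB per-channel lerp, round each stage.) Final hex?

#bbdecb

#13f07c is rgb(19, 240, 124).
A 60% tone moves each channel 60% toward 128:
  R: 19 + 0.6×(128−19) = 19 + 65.4 = 84.4 → 84
  G: 240 + 0.6×(128−240) = 240 − 67.2 = 172.8 → 173
  B: 124 + 2.4 = 126.4 → 126
After the tone: rgb(84, 173, 126) = #54ad7e.
Per channel, c → c + 0.6(255 − c):
  R: 84 + 102.6 = 186.6 → 187
  G: 173 + 49.2 = 222.2 → 222
  B: 126 + 0.6×(255−126) = 126 + 77.4 = 203.4 → 203
rgb(187, 222, 203) = #bbdecb.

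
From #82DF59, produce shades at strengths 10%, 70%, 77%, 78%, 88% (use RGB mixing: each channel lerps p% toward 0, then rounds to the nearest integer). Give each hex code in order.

#82DF59 is rgb(130, 223, 89).
10%: (130 − 13 = 117→117, 223 − 22.3 = 200.7→201, 89 − 8.9 = 80.1→80) → #75C950
70%: (130 − 91 = 39→39, 223 − 156.1 = 66.9→67, 89 − 62.3 = 26.7→27) → #27431B
77%: (130 − 100.1 = 29.9→30, 223 − 171.71 = 51.29→51, 89 − 68.53 = 20.47→20) → #1E3314
78%: (130 − 101.4 = 28.6→29, 223 − 173.94 = 49.06→49, 89 − 69.42 = 19.58→20) → #1D3114
88%: (130 − 114.4 = 15.6→16, 223 − 196.24 = 26.76→27, 89 − 78.32 = 10.68→11) → #101B0B

#75C950, #27431B, #1E3314, #1D3114, #101B0B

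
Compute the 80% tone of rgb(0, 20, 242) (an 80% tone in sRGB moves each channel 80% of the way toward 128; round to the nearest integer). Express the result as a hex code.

Lerp each channel 80% toward 128:
  R: 0 + 102.4 = 102.4 → 102
  G: 20 + 0.8×(128−20) = 20 + 86.4 = 106.4 → 106
  B: 242 − 91.2 = 150.8 → 151
rgb(102, 106, 151) = #666a97.

#666a97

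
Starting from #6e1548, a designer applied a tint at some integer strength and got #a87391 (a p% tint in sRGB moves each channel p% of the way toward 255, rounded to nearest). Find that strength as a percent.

40%

#6e1548 is rgb(110, 21, 72); #a87391 is rgb(168, 115, 145).
On the G channel (widest range): 115 ≈ 21 + (p/100)(255 − 21), so p ≈ 100×(115 − 21)/(255 − 21) = 9400/234 = 40.17.
p = 40 reproduces all three channels after rounding.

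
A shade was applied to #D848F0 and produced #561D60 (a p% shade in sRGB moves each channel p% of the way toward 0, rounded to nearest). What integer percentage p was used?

#D848F0 is rgb(216, 72, 240); #561D60 is rgb(86, 29, 96).
On the B channel (widest range): 96 ≈ 240 + (p/100)(0 − 240), so p ≈ 100×(96 − 240)/(0 − 240) = -14400/-240 = 60.00.
p = 60 reproduces all three channels after rounding.

60%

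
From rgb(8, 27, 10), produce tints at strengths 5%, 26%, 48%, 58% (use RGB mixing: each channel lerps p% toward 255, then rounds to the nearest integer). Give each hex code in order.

5%: (8 + 12.35 = 20.35→20, 27 + 11.4 = 38.4→38, 10 + 12.25 = 22.25→22) → #142616
26%: (8 + 64.22 = 72.22→72, 27 + 59.28 = 86.28→86, 10 + 63.7 = 73.7→74) → #48564A
48%: (8 + 118.56 = 126.56→127, 27 + 109.44 = 136.44→136, 10 + 117.6 = 127.6→128) → #7F8880
58%: (8 + 143.26 = 151.26→151, 27 + 132.24 = 159.24→159, 10 + 142.1 = 152.1→152) → #979F98

#142616, #48564A, #7F8880, #979F98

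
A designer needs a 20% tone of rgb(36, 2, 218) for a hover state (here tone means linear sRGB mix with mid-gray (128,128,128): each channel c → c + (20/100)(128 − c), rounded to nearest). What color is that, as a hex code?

A 20% tone moves each channel 20% toward 128:
  R: 36 + 0.2×(128−36) = 36 + 18.4 = 54.4 → 54
  G: 2 + 0.2×(128−2) = 2 + 25.2 = 27.2 → 27
  B: 218 + 0.2×(128−218) = 218 − 18 = 200 → 200
rgb(54, 27, 200) = #361BC8.

#361BC8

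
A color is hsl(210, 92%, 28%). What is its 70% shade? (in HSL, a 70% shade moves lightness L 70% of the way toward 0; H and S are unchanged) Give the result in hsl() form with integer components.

L moves 70% from 28 toward 0: 28 − 19.6 = 8.4 → 8.
H and S are unchanged.

hsl(210, 92%, 8%)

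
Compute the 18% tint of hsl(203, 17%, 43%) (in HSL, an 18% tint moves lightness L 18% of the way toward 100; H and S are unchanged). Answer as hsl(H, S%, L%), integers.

L moves 18% from 43 toward 100: 43 + 10.26 = 53.26 → 53.
H and S are unchanged.

hsl(203, 17%, 53%)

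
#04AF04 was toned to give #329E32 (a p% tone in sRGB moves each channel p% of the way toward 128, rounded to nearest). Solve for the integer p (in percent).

#04AF04 is rgb(4, 175, 4); #329E32 is rgb(50, 158, 50).
On the R channel (widest range): 50 ≈ 4 + (p/100)(128 − 4), so p ≈ 100×(50 − 4)/(128 − 4) = 4600/124 = 37.10.
p = 37 reproduces all three channels after rounding.

37%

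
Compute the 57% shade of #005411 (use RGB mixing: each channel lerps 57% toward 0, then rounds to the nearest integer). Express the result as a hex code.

#002407

#005411 is rgb(0, 84, 17).
Lerp each channel 57% toward 0:
  R: 0 + 0.57×(0−0) = 0 + 0 = 0 → 0
  G: 84 − 47.88 = 36.12 → 36
  B: 17 + 0.57×(0−17) = 17 − 9.69 = 7.31 → 7
rgb(0, 36, 7) = #002407.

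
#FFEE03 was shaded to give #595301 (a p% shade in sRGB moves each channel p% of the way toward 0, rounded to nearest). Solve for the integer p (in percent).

#FFEE03 is rgb(255, 238, 3); #595301 is rgb(89, 83, 1).
On the R channel (widest range): 89 ≈ 255 + (p/100)(0 − 255), so p ≈ 100×(89 − 255)/(0 − 255) = -16600/-255 = 65.10.
p = 65 reproduces all three channels after rounding.

65%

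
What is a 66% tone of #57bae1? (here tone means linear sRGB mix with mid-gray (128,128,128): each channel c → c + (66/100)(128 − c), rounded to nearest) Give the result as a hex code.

#7294a1

#57bae1 is rgb(87, 186, 225).
Per channel, c → c + 0.66(128 − c):
  R: 87 + 27.06 = 114.06 → 114
  G: 186 − 38.28 = 147.72 → 148
  B: 225 + 0.66×(128−225) = 225 − 64.02 = 160.98 → 161
rgb(114, 148, 161) = #7294a1.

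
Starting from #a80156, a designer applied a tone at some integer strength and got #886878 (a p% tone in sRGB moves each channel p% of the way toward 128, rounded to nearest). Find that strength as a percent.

#a80156 is rgb(168, 1, 86); #886878 is rgb(136, 104, 120).
On the G channel (widest range): 104 ≈ 1 + (p/100)(128 − 1), so p ≈ 100×(104 − 1)/(128 − 1) = 10300/127 = 81.10.
p = 81 reproduces all three channels after rounding.

81%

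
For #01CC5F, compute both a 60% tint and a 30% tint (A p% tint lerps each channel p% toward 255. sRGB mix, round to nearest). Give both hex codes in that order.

#99EBBF, #4DDB8F

#01CC5F is rgb(1, 204, 95).
60% tint:
  R: 1 + 152.4 = 153.4 → 153
  G: 204 + 0.6×(255−204) = 204 + 30.6 = 234.6 → 235
  B: 95 + 96 = 191 → 191
  → #99EBBF
30% tint:
  R: 1 + 0.3×(255−1) = 1 + 76.2 = 77.2 → 77
  G: 204 + 0.3×(255−204) = 204 + 15.3 = 219.3 → 219
  B: 95 + 0.3×(255−95) = 95 + 48 = 143 → 143
  → #4DDB8F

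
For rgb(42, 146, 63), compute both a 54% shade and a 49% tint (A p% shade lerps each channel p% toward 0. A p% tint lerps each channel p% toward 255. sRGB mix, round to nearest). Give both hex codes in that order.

#13431D, #92C79D

54% shade:
  R: 42 + 0.54×(0−42) = 42 − 22.68 = 19.32 → 19
  G: 146 − 78.84 = 67.16 → 67
  B: 63 − 34.02 = 28.98 → 29
  → #13431D
49% tint:
  R: 42 + 104.37 = 146.37 → 146
  G: 146 + 0.49×(255−146) = 146 + 53.41 = 199.41 → 199
  B: 63 + 0.49×(255−63) = 63 + 94.08 = 157.08 → 157
  → #92C79D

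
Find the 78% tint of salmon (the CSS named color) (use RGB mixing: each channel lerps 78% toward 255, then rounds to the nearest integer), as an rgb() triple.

CSS salmon is rgb(250, 128, 114).
A 78% tint moves each channel 78% toward 255:
  R: 250 + 0.78×(255−250) = 250 + 3.9 = 253.9 → 254
  G: 128 + 0.78×(255−128) = 128 + 99.06 = 227.06 → 227
  B: 114 + 0.78×(255−114) = 114 + 109.98 = 223.98 → 224

rgb(254, 227, 224)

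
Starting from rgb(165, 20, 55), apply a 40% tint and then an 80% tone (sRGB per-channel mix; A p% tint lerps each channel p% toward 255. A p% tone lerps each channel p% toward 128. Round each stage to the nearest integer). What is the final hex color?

#8F7D81

Lerp each channel 40% toward 255:
  R: 165 + 0.4×(255−165) = 165 + 36 = 201 → 201
  G: 20 + 0.4×(255−20) = 20 + 94 = 114 → 114
  B: 55 + 0.4×(255−55) = 55 + 80 = 135 → 135
After the tint: rgb(201, 114, 135) = #C97287.
Lerp each channel 80% toward 128:
  R: 201 − 58.4 = 142.6 → 143
  G: 114 + 0.8×(128−114) = 114 + 11.2 = 125.2 → 125
  B: 135 + 0.8×(128−135) = 135 − 5.6 = 129.4 → 129
rgb(143, 125, 129) = #8F7D81.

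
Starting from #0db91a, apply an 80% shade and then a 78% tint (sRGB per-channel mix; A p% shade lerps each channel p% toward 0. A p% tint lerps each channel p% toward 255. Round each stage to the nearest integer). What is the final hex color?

#c8cfc8

#0db91a is rgb(13, 185, 26).
Per channel, c → c + 0.8(0 − c):
  R: 13 + 0.8×(0−13) = 13 − 10.4 = 2.6 → 3
  G: 185 + 0.8×(0−185) = 185 − 148 = 37 → 37
  B: 26 − 20.8 = 5.2 → 5
After the shade: rgb(3, 37, 5) = #032505.
Lerp each channel 78% toward 255:
  R: 3 + 0.78×(255−3) = 3 + 196.56 = 199.56 → 200
  G: 37 + 0.78×(255−37) = 37 + 170.04 = 207.04 → 207
  B: 5 + 195 = 200 → 200
rgb(200, 207, 200) = #c8cfc8.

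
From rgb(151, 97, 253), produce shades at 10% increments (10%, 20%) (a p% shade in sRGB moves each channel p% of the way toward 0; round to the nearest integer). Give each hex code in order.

#8857E4, #794ECA

10%: (151 − 15.1 = 135.9→136, 97 − 9.7 = 87.3→87, 253 − 25.3 = 227.7→228) → #8857E4
20%: (151 − 30.2 = 120.8→121, 97 − 19.4 = 77.6→78, 253 − 50.6 = 202.4→202) → #794ECA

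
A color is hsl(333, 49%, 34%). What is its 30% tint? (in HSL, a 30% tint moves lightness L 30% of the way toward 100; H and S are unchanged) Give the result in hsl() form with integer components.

L moves 30% from 34 toward 100: 34 + 19.8 = 53.8 → 54.
H and S are unchanged.

hsl(333, 49%, 54%)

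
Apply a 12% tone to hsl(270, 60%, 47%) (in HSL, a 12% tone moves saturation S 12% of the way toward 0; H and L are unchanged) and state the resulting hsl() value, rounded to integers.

hsl(270, 53%, 47%)

S moves 12% from 60 toward 0: 60 − 7.2 = 52.8 → 53.
H and L are unchanged.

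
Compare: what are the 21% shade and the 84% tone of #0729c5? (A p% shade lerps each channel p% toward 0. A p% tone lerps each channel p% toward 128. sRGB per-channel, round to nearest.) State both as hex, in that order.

#06209c, #6d728b

#0729c5 is rgb(7, 41, 197).
21% shade:
  R: 7 + 0.21×(0−7) = 7 − 1.47 = 5.53 → 6
  G: 41 + 0.21×(0−41) = 41 − 8.61 = 32.39 → 32
  B: 197 + 0.21×(0−197) = 197 − 41.37 = 155.63 → 156
  → #06209c
84% tone:
  R: 7 + 0.84×(128−7) = 7 + 101.64 = 108.64 → 109
  G: 41 + 73.08 = 114.08 → 114
  B: 197 − 57.96 = 139.04 → 139
  → #6d728b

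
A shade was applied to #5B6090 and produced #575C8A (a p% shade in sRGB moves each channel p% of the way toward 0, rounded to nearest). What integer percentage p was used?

#5B6090 is rgb(91, 96, 144); #575C8A is rgb(87, 92, 138).
On the B channel (widest range): 138 ≈ 144 + (p/100)(0 − 144), so p ≈ 100×(138 − 144)/(0 − 144) = -600/-144 = 4.17.
p = 4 reproduces all three channels after rounding.

4%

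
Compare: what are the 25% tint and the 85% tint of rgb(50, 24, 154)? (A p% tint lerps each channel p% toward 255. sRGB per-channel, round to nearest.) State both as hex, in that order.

25% tint:
  R: 50 + 0.25×(255−50) = 50 + 51.25 = 101.25 → 101
  G: 24 + 57.75 = 81.75 → 82
  B: 154 + 25.25 = 179.25 → 179
  → #6552b3
85% tint:
  R: 50 + 174.25 = 224.25 → 224
  G: 24 + 196.35 = 220.35 → 220
  B: 154 + 0.85×(255−154) = 154 + 85.85 = 239.85 → 240
  → #e0dcf0

#6552b3, #e0dcf0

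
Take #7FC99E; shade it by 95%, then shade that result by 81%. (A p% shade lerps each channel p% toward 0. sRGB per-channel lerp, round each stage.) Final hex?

#010202

#7FC99E is rgb(127, 201, 158).
Lerp each channel 95% toward 0:
  R: 127 + 0.95×(0−127) = 127 − 120.65 = 6.35 → 6
  G: 201 + 0.95×(0−201) = 201 − 190.95 = 10.05 → 10
  B: 158 + 0.95×(0−158) = 158 − 150.1 = 7.9 → 8
After the shade: rgb(6, 10, 8) = #060A08.
An 81% shade moves each channel 81% toward 0:
  R: 6 + 0.81×(0−6) = 6 − 4.86 = 1.14 → 1
  G: 10 + 0.81×(0−10) = 10 − 8.1 = 1.9 → 2
  B: 8 + 0.81×(0−8) = 8 − 6.48 = 1.52 → 2
rgb(1, 2, 2) = #010202.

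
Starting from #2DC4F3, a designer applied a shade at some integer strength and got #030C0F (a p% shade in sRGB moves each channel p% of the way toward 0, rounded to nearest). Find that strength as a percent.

#2DC4F3 is rgb(45, 196, 243); #030C0F is rgb(3, 12, 15).
On the B channel (widest range): 15 ≈ 243 + (p/100)(0 − 243), so p ≈ 100×(15 − 243)/(0 − 243) = -22800/-243 = 93.83.
p = 94 reproduces all three channels after rounding.

94%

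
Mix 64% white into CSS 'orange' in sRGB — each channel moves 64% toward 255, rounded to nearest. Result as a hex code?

CSS orange is rgb(255, 165, 0).
Lerp each channel 64% toward 255:
  R: 255 + 0.64×(255−255) = 255 + 0 = 255 → 255
  G: 165 + 57.6 = 222.6 → 223
  B: 0 + 0.64×(255−0) = 0 + 163.2 = 163.2 → 163
rgb(255, 223, 163) = #ffdfa3.

#ffdfa3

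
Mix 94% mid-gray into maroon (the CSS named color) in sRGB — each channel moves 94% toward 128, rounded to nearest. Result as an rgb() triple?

rgb(128, 120, 120)

CSS maroon is rgb(128, 0, 0).
Lerp each channel 94% toward 128:
  R: 128 + 0.94×(128−128) = 128 + 0 = 128 → 128
  G: 0 + 0.94×(128−0) = 0 + 120.32 = 120.32 → 120
  B: 0 + 0.94×(128−0) = 0 + 120.32 = 120.32 → 120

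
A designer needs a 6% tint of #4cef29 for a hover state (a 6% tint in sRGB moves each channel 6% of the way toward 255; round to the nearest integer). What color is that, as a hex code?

#57f036

#4cef29 is rgb(76, 239, 41).
Per channel, c → c + 0.06(255 − c):
  R: 76 + 10.74 = 86.74 → 87
  G: 239 + 0.06×(255−239) = 239 + 0.96 = 239.96 → 240
  B: 41 + 0.06×(255−41) = 41 + 12.84 = 53.84 → 54
rgb(87, 240, 54) = #57f036.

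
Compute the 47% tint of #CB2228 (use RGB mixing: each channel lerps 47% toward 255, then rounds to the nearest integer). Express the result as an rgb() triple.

rgb(227, 138, 141)

#CB2228 is rgb(203, 34, 40).
A 47% tint moves each channel 47% toward 255:
  R: 203 + 24.44 = 227.44 → 227
  G: 34 + 103.87 = 137.87 → 138
  B: 40 + 0.47×(255−40) = 40 + 101.05 = 141.05 → 141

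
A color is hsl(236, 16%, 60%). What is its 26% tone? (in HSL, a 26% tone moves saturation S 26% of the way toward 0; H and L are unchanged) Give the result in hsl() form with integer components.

S moves 26% from 16 toward 0: 16 − 4.16 = 11.84 → 12.
H and L are unchanged.

hsl(236, 12%, 60%)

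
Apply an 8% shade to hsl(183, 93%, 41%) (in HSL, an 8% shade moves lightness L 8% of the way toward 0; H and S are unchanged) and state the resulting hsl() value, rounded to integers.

L moves 8% from 41 toward 0: 41 − 3.28 = 37.72 → 38.
H and S are unchanged.

hsl(183, 93%, 38%)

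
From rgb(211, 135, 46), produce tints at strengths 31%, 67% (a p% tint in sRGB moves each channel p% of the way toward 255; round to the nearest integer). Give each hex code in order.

31%: (211 + 13.64 = 224.64→225, 135 + 37.2 = 172.2→172, 46 + 64.79 = 110.79→111) → #E1AC6F
67%: (211 + 29.48 = 240.48→240, 135 + 80.4 = 215.4→215, 46 + 140.03 = 186.03→186) → #F0D7BA

#E1AC6F, #F0D7BA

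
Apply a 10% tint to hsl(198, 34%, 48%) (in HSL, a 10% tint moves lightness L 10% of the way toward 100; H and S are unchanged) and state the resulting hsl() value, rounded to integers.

L moves 10% from 48 toward 100: 48 + 5.2 = 53.2 → 53.
H and S are unchanged.

hsl(198, 34%, 53%)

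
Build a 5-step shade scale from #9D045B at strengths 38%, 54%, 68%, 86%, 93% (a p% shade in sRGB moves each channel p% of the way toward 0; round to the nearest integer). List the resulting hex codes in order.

#9D045B is rgb(157, 4, 91).
38%: (157 − 59.66 = 97.34→97, 4 − 1.52 = 2.48→2, 91 − 34.58 = 56.42→56) → #610238
54%: (157 − 84.78 = 72.22→72, 4 − 2.16 = 1.84→2, 91 − 49.14 = 41.86→42) → #48022A
68%: (157 − 106.76 = 50.24→50, 4 − 2.72 = 1.28→1, 91 − 61.88 = 29.12→29) → #32011D
86%: (157 − 135.02 = 21.98→22, 4 − 3.44 = 0.56→1, 91 − 78.26 = 12.74→13) → #16010D
93%: (157 − 146.01 = 10.99→11, 4 − 3.72 = 0.28→0, 91 − 84.63 = 6.37→6) → #0B0006

#610238, #48022A, #32011D, #16010D, #0B0006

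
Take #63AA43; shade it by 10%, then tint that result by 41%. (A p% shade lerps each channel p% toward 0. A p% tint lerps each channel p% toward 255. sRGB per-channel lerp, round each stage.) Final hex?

#9DC38C

#63AA43 is rgb(99, 170, 67).
Lerp each channel 10% toward 0:
  R: 99 − 9.9 = 89.1 → 89
  G: 170 − 17 = 153 → 153
  B: 67 − 6.7 = 60.3 → 60
After the shade: rgb(89, 153, 60) = #59993C.
Per channel, c → c + 0.41(255 − c):
  R: 89 + 68.06 = 157.06 → 157
  G: 153 + 0.41×(255−153) = 153 + 41.82 = 194.82 → 195
  B: 60 + 0.41×(255−60) = 60 + 79.95 = 139.95 → 140
rgb(157, 195, 140) = #9DC38C.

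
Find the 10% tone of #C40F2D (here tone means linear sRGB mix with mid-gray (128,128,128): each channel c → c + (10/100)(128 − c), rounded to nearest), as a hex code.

#C40F2D is rgb(196, 15, 45).
Per channel, c → c + 0.1(128 − c):
  R: 196 − 6.8 = 189.2 → 189
  G: 15 + 11.3 = 26.3 → 26
  B: 45 + 0.1×(128−45) = 45 + 8.3 = 53.3 → 53
rgb(189, 26, 53) = #BD1A35.

#BD1A35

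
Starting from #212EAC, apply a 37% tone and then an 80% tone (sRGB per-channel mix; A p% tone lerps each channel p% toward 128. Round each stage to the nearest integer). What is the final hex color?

#747686

#212EAC is rgb(33, 46, 172).
Lerp each channel 37% toward 128:
  R: 33 + 35.15 = 68.15 → 68
  G: 46 + 30.34 = 76.34 → 76
  B: 172 − 16.28 = 155.72 → 156
After the tone: rgb(68, 76, 156) = #444C9C.
Per channel, c → c + 0.8(128 − c):
  R: 68 + 0.8×(128−68) = 68 + 48 = 116 → 116
  G: 76 + 41.6 = 117.6 → 118
  B: 156 + 0.8×(128−156) = 156 − 22.4 = 133.6 → 134
rgb(116, 118, 134) = #747686.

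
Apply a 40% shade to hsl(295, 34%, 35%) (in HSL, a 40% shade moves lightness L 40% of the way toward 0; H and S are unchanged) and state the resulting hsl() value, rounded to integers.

hsl(295, 34%, 21%)

L moves 40% from 35 toward 0: 35 − 14 = 21 → 21.
H and S are unchanged.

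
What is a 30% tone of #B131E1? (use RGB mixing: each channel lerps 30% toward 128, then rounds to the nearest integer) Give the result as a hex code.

#A249C4

#B131E1 is rgb(177, 49, 225).
Lerp each channel 30% toward 128:
  R: 177 + 0.3×(128−177) = 177 − 14.7 = 162.3 → 162
  G: 49 + 23.7 = 72.7 → 73
  B: 225 + 0.3×(128−225) = 225 − 29.1 = 195.9 → 196
rgb(162, 73, 196) = #A249C4.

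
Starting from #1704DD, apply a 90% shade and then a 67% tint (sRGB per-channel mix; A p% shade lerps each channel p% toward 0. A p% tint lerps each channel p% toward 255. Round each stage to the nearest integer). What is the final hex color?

#1704DD is rgb(23, 4, 221).
A 90% shade moves each channel 90% toward 0:
  R: 23 − 20.7 = 2.3 → 2
  G: 4 + 0.9×(0−4) = 4 − 3.6 = 0.4 → 0
  B: 221 + 0.9×(0−221) = 221 − 198.9 = 22.1 → 22
After the shade: rgb(2, 0, 22) = #020016.
A 67% tint moves each channel 67% toward 255:
  R: 2 + 0.67×(255−2) = 2 + 169.51 = 171.51 → 172
  G: 0 + 0.67×(255−0) = 0 + 170.85 = 170.85 → 171
  B: 22 + 0.67×(255−22) = 22 + 156.11 = 178.11 → 178
rgb(172, 171, 178) = #ACABB2.

#ACABB2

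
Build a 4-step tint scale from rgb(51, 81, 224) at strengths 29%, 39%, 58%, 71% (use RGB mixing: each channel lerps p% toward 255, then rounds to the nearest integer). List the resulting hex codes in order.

#6E83E9, #8395EC, #A9B6F2, #C4CDF6

29%: (51 + 59.16 = 110.16→110, 81 + 50.46 = 131.46→131, 224 + 8.99 = 232.99→233) → #6E83E9
39%: (51 + 79.56 = 130.56→131, 81 + 67.86 = 148.86→149, 224 + 12.09 = 236.09→236) → #8395EC
58%: (51 + 118.32 = 169.32→169, 81 + 100.92 = 181.92→182, 224 + 17.98 = 241.98→242) → #A9B6F2
71%: (51 + 144.84 = 195.84→196, 81 + 123.54 = 204.54→205, 224 + 22.01 = 246.01→246) → #C4CDF6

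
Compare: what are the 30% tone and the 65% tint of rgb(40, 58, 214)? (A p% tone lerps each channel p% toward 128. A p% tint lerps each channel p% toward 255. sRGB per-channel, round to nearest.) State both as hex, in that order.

#424fbc, #b4baf1

30% tone:
  R: 40 + 26.4 = 66.4 → 66
  G: 58 + 0.3×(128−58) = 58 + 21 = 79 → 79
  B: 214 − 25.8 = 188.2 → 188
  → #424fbc
65% tint:
  R: 40 + 0.65×(255−40) = 40 + 139.75 = 179.75 → 180
  G: 58 + 128.05 = 186.05 → 186
  B: 214 + 0.65×(255−214) = 214 + 26.65 = 240.65 → 241
  → #b4baf1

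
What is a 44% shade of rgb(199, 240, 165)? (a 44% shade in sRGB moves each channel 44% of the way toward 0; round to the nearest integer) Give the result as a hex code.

#6F865C

Lerp each channel 44% toward 0:
  R: 199 − 87.56 = 111.44 → 111
  G: 240 − 105.6 = 134.4 → 134
  B: 165 + 0.44×(0−165) = 165 − 72.6 = 92.4 → 92
rgb(111, 134, 92) = #6F865C.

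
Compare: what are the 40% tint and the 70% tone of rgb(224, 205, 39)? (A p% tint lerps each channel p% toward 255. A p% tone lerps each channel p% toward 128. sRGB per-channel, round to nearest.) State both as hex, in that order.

40% tint:
  R: 224 + 0.4×(255−224) = 224 + 12.4 = 236.4 → 236
  G: 205 + 0.4×(255−205) = 205 + 20 = 225 → 225
  B: 39 + 86.4 = 125.4 → 125
  → #ece17d
70% tone:
  R: 224 + 0.7×(128−224) = 224 − 67.2 = 156.8 → 157
  G: 205 − 53.9 = 151.1 → 151
  B: 39 + 62.3 = 101.3 → 101
  → #9d9765

#ece17d, #9d9765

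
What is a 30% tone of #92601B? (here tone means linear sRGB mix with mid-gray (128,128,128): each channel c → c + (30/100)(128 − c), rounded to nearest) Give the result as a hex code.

#92601B is rgb(146, 96, 27).
Per channel, c → c + 0.3(128 − c):
  R: 146 + 0.3×(128−146) = 146 − 5.4 = 140.6 → 141
  G: 96 + 9.6 = 105.6 → 106
  B: 27 + 0.3×(128−27) = 27 + 30.3 = 57.3 → 57
rgb(141, 106, 57) = #8D6A39.

#8D6A39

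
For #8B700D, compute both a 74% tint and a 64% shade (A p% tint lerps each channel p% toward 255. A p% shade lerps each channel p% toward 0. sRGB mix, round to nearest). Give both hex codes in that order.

#8B700D is rgb(139, 112, 13).
74% tint:
  R: 139 + 0.74×(255−139) = 139 + 85.84 = 224.84 → 225
  G: 112 + 105.82 = 217.82 → 218
  B: 13 + 179.08 = 192.08 → 192
  → #E1DAC0
64% shade:
  R: 139 + 0.64×(0−139) = 139 − 88.96 = 50.04 → 50
  G: 112 + 0.64×(0−112) = 112 − 71.68 = 40.32 → 40
  B: 13 − 8.32 = 4.68 → 5
  → #322805

#E1DAC0, #322805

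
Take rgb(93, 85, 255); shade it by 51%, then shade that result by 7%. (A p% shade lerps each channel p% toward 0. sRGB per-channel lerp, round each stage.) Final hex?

Lerp each channel 51% toward 0:
  R: 93 − 47.43 = 45.57 → 46
  G: 85 − 43.35 = 41.65 → 42
  B: 255 + 0.51×(0−255) = 255 − 130.05 = 124.95 → 125
After the shade: rgb(46, 42, 125) = #2e2a7d.
Lerp each channel 7% toward 0:
  R: 46 + 0.07×(0−46) = 46 − 3.22 = 42.78 → 43
  G: 42 − 2.94 = 39.06 → 39
  B: 125 − 8.75 = 116.25 → 116
rgb(43, 39, 116) = #2b2774.

#2b2774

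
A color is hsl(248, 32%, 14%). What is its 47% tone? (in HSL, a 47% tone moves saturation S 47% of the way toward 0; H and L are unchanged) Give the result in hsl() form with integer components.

hsl(248, 17%, 14%)

S moves 47% from 32 toward 0: 32 − 15.04 = 16.96 → 17.
H and L are unchanged.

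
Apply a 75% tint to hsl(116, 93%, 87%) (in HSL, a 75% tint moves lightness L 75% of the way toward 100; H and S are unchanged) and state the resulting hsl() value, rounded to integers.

L moves 75% from 87 toward 100: 87 + 9.75 = 96.75 → 97.
H and S are unchanged.

hsl(116, 93%, 97%)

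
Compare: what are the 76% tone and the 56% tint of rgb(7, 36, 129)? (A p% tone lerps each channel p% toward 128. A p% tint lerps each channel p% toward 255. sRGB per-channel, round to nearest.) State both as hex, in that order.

#636A80, #929FC8

76% tone:
  R: 7 + 91.96 = 98.96 → 99
  G: 36 + 69.92 = 105.92 → 106
  B: 129 − 0.76 = 128.24 → 128
  → #636A80
56% tint:
  R: 7 + 138.88 = 145.88 → 146
  G: 36 + 122.64 = 158.64 → 159
  B: 129 + 0.56×(255−129) = 129 + 70.56 = 199.56 → 200
  → #929FC8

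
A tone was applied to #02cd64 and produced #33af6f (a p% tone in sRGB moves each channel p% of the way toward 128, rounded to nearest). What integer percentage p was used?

#02cd64 is rgb(2, 205, 100); #33af6f is rgb(51, 175, 111).
On the R channel (widest range): 51 ≈ 2 + (p/100)(128 − 2), so p ≈ 100×(51 − 2)/(128 − 2) = 4900/126 = 38.89.
p = 39 reproduces all three channels after rounding.

39%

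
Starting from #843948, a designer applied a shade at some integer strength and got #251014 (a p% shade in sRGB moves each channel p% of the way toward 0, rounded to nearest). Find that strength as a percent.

72%

#843948 is rgb(132, 57, 72); #251014 is rgb(37, 16, 20).
On the R channel (widest range): 37 ≈ 132 + (p/100)(0 − 132), so p ≈ 100×(37 − 132)/(0 − 132) = -9500/-132 = 71.97.
p = 72 reproduces all three channels after rounding.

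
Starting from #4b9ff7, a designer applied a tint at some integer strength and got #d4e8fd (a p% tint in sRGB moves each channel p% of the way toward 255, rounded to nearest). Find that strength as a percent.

#4b9ff7 is rgb(75, 159, 247); #d4e8fd is rgb(212, 232, 253).
On the R channel (widest range): 212 ≈ 75 + (p/100)(255 − 75), so p ≈ 100×(212 − 75)/(255 − 75) = 13700/180 = 76.11.
p = 76 reproduces all three channels after rounding.

76%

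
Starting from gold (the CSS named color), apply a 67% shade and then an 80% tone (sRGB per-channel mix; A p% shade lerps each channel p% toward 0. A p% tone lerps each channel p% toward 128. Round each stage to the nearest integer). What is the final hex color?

CSS gold is rgb(255, 215, 0).
Per channel, c → c + 0.67(0 − c):
  R: 255 + 0.67×(0−255) = 255 − 170.85 = 84.15 → 84
  G: 215 + 0.67×(0−215) = 215 − 144.05 = 70.95 → 71
  B: 0 + 0 = 0 → 0
After the shade: rgb(84, 71, 0) = #544700.
Lerp each channel 80% toward 128:
  R: 84 + 0.8×(128−84) = 84 + 35.2 = 119.2 → 119
  G: 71 + 0.8×(128−71) = 71 + 45.6 = 116.6 → 117
  B: 0 + 0.8×(128−0) = 0 + 102.4 = 102.4 → 102
rgb(119, 117, 102) = #777566.

#777566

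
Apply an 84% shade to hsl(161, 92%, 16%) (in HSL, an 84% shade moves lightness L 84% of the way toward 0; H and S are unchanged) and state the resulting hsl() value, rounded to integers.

L moves 84% from 16 toward 0: 16 − 13.44 = 2.56 → 3.
H and S are unchanged.

hsl(161, 92%, 3%)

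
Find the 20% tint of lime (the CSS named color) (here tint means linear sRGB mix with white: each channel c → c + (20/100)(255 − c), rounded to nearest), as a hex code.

CSS lime is rgb(0, 255, 0).
Per channel, c → c + 0.2(255 − c):
  R: 0 + 51 = 51 → 51
  G: 255 + 0.2×(255−255) = 255 + 0 = 255 → 255
  B: 0 + 0.2×(255−0) = 0 + 51 = 51 → 51
rgb(51, 255, 51) = #33ff33.

#33ff33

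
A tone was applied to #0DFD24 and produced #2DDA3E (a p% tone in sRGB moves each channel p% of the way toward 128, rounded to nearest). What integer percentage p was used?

28%

#0DFD24 is rgb(13, 253, 36); #2DDA3E is rgb(45, 218, 62).
On the G channel (widest range): 218 ≈ 253 + (p/100)(128 − 253), so p ≈ 100×(218 − 253)/(128 − 253) = -3500/-125 = 28.00.
p = 28 reproduces all three channels after rounding.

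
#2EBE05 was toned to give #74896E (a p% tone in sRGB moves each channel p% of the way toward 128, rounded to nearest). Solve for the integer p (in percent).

#2EBE05 is rgb(46, 190, 5); #74896E is rgb(116, 137, 110).
On the B channel (widest range): 110 ≈ 5 + (p/100)(128 − 5), so p ≈ 100×(110 − 5)/(128 − 5) = 10500/123 = 85.37.
p = 85 reproduces all three channels after rounding.

85%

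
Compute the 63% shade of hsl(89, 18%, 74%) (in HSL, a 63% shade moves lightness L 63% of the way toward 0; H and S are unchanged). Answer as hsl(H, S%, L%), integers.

L moves 63% from 74 toward 0: 74 − 46.62 = 27.38 → 27.
H and S are unchanged.

hsl(89, 18%, 27%)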